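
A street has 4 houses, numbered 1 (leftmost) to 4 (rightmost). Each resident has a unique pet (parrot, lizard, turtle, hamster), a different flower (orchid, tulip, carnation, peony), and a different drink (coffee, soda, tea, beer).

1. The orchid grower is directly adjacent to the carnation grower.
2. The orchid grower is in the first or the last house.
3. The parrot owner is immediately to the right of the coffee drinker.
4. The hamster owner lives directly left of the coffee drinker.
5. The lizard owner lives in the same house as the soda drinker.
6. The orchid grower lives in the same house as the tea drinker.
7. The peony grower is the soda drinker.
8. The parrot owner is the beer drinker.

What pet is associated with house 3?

The hamster owner is narrowed to house 1 or 2; consider each.
Placing it in house 2 leads to a contradiction, so it's in house 1.
From clue 4, the coffee drinker must be in house 2.
From clue 3, the parrot owner must be in house 3.
By clue 8, the beer drinker is in house 3.
House 2 pet: only turtle fits.
House 4 pet: only lizard fits.
The only drink still possible for house 1 is tea.
House 4 drink: only soda fits.
The orchid grower is in house 1 (clue 6).
Clue 7 places the peony grower in house 4.
Clue 1: the carnation grower is in house 2.
So house 3 gets tulip for flower.
So: house 1 = hamster/orchid/tea, house 2 = turtle/carnation/coffee, house 3 = parrot/tulip/beer, house 4 = lizard/peony/soda.

parrot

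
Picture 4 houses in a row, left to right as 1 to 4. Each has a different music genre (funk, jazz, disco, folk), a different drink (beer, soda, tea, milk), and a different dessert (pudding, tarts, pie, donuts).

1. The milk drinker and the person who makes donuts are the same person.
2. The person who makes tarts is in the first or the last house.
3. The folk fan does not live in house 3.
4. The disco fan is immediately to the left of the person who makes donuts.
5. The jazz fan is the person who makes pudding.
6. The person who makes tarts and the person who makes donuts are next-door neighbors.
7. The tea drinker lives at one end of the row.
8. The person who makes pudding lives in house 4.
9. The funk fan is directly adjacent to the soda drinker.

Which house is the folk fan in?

Clue 8 places the person who makes pudding in house 4.
House 1 dessert: only tarts fits.
By clue 5, the jazz fan is in house 4.
By clue 6, the person who makes donuts is in house 2.
The only music genre still possible for house 3 is funk.
That leaves pie as the dessert for house 3.
From clue 1, the milk drinker must be in house 2.
Clue 4: the disco fan is in house 1.
The only music genre still possible for house 2 is folk.
House 3 drink: only beer fits.
So house 1 gets tea for drink.
House 4 drink: only soda fits.
So: house 1 = disco/tea/tarts, house 2 = folk/milk/donuts, house 3 = funk/beer/pie, house 4 = jazz/soda/pudding.

2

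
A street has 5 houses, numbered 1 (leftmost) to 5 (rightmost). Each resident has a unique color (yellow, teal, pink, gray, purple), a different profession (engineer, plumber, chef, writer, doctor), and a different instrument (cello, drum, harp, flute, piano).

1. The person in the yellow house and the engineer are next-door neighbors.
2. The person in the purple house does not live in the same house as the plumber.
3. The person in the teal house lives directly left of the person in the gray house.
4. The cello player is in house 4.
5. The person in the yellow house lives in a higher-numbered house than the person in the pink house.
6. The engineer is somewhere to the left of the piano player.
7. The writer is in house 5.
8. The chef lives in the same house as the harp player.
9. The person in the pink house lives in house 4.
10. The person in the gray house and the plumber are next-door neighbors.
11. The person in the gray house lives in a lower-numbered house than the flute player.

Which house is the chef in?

The cello player is in house 4 (clue 4).
The writer is in house 5 (clue 7).
By clue 9, the person in the pink house is in house 4.
Clue 5: the person in the yellow house is in house 5.
From clue 1, the engineer must be in house 4.
Clue 6: the piano player is in house 5.
By clue 11, the person in the gray house is in house 2.
The only color still possible for house 3 is purple.
House 3 instrument: only flute fits.
The plumber is in house 1 (clue 10).
House 1 color: only teal fits.
The only profession still possible for house 2 is chef.
The only profession still possible for house 3 is doctor.
The harp player is in house 2 (clue 8).
So house 1 gets drum for instrument.
So: house 1 = teal/plumber/drum, house 2 = gray/chef/harp, house 3 = purple/doctor/flute, house 4 = pink/engineer/cello, house 5 = yellow/writer/piano.

2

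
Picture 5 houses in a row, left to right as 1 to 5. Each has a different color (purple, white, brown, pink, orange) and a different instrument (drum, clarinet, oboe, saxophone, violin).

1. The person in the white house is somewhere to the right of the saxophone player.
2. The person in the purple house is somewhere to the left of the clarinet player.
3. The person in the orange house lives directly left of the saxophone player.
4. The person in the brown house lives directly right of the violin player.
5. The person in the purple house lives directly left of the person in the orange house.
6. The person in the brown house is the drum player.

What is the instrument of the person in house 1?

oboe

The person in the orange house is narrowed to house 2 or 3; consider each.
Placing it in house 3 leads to a contradiction, so it's in house 2.
From clue 3, the saxophone player must be in house 3.
From clue 5, the person in the purple house must be in house 1.
Clue 6: the person in the brown house is in house 5.
Clue 6: the drum player is in house 5.
House 3 color: only pink fits.
So house 4 gets white for color.
House 1 instrument: only oboe fits.
From clue 4, the violin player must be in house 4.
The only instrument still possible for house 2 is clarinet.
So: house 1 = purple/oboe, house 2 = orange/clarinet, house 3 = pink/saxophone, house 4 = white/violin, house 5 = brown/drum.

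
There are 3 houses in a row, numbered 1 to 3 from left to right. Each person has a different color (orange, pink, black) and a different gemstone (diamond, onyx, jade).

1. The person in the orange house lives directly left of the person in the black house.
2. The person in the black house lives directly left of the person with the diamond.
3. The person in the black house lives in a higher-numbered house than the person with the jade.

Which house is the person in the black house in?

2

From clue 2, the person in the black house must be in house 2.
By clue 2, the person with the diamond is in house 3.
By clue 3, the person with the jade is in house 1.
That leaves pink as the color for house 3.
House 2's gemstone must be onyx (nothing else left).
House 1 color: only orange fits.
So: house 1 = orange/jade, house 2 = black/onyx, house 3 = pink/diamond.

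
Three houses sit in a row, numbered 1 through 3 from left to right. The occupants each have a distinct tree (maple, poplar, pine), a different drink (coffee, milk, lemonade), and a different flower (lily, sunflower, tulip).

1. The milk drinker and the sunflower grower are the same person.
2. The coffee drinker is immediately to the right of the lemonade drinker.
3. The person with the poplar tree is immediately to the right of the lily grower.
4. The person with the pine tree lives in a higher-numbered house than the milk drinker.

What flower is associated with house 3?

tulip

The only tree still possible for house 1 is maple.
So house 3 gets coffee for drink.
From clue 2, the lemonade drinker must be in house 2.
House 1's drink must be milk (nothing else left).
That leaves tulip as the flower for house 3.
The sunflower grower is in house 1 (clue 1).
House 2 flower: only lily fits.
The person with the poplar tree is in house 3 (clue 3).
House 2's tree must be pine (nothing else left).
So: house 1 = maple/milk/sunflower, house 2 = pine/lemonade/lily, house 3 = poplar/coffee/tulip.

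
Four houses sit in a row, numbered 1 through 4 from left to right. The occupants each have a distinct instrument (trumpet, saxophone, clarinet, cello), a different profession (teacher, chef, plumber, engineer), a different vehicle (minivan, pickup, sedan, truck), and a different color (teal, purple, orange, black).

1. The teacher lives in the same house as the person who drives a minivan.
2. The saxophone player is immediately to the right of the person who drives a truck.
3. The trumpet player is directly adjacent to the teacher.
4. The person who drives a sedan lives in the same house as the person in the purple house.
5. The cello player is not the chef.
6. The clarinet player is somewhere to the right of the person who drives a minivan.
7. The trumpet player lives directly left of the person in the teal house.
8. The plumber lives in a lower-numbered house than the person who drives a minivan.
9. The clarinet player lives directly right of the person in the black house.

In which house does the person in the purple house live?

4

The clarinet player is narrowed to house 3 or 4; consider each.
Placing it in house 3 leads to a contradiction, so it's in house 4.
From clue 9, the person in the black house must be in house 3.
The teacher is in house 2 (clue 3).
House 1's profession must be plumber (nothing else left).
The person who drives a minivan is in house 2 (clue 1).
The only vehicle still possible for house 1 is truck.
The only vehicle still possible for house 3 is pickup.
The only vehicle still possible for house 4 is sedan.
The saxophone player is in house 2 (clue 2).
Clue 4: the person in the purple house is in house 4.
So house 1 gets orange for color.
That leaves teal as the color for house 2.
The trumpet player is in house 1 (clue 7).
House 3 instrument: only cello fits.
From clue 5, the chef must be in house 4.
House 3's profession must be engineer (nothing else left).
So: house 1 = trumpet/plumber/truck/orange, house 2 = saxophone/teacher/minivan/teal, house 3 = cello/engineer/pickup/black, house 4 = clarinet/chef/sedan/purple.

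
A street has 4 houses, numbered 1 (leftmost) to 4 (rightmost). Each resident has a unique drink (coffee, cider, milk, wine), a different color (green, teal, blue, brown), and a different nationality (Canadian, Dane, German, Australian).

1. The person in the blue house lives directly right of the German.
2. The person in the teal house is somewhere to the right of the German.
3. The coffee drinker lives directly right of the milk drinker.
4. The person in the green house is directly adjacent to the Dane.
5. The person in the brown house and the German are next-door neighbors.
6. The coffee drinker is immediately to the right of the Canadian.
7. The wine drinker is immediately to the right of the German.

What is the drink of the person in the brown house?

milk

The coffee drinker is narrowed to house 2 or 3 or 4; consider each.
Placing it in house 3 and house 4 leads to a contradiction, so it's in house 2.
By clue 3, the milk drinker is in house 1.
Clue 6 places the Canadian in house 1.
The cider drinker is narrowed to house 3 or 4; consider each.
Placing it in house 3 leads to a contradiction, so it's in house 4.
The only drink still possible for house 3 is wine.
By clue 7, the German is in house 2.
Clue 1: the person in the blue house is in house 3.
The only color still possible for house 1 is brown.
So house 2 gets green for color.
That leaves teal as the color for house 4.
By clue 4, the Dane is in house 3.
That leaves Australian as the nationality for house 4.
So: house 1 = milk/brown/Canadian, house 2 = coffee/green/German, house 3 = wine/blue/Dane, house 4 = cider/teal/Australian.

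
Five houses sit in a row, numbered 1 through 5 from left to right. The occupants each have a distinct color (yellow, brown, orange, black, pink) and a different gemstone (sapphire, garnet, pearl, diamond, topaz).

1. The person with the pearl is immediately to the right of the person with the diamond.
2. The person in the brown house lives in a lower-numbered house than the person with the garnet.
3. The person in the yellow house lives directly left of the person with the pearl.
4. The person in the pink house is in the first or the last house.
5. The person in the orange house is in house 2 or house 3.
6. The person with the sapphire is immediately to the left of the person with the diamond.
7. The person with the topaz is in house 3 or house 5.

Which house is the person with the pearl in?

House 1 gemstone: only sapphire fits.
Clue 6 places the person with the diamond in house 2.
Clue 1 places the person with the pearl in house 3.
Clue 3: the person in the yellow house is in house 2.
House 3 color: only orange fits.
House 4's gemstone must be garnet (nothing else left).
That leaves topaz as the gemstone for house 5.
By clue 2, the person in the brown house is in house 1.
The only color still possible for house 4 is black.
House 5 color: only pink fits.
So: house 1 = brown/sapphire, house 2 = yellow/diamond, house 3 = orange/pearl, house 4 = black/garnet, house 5 = pink/topaz.

3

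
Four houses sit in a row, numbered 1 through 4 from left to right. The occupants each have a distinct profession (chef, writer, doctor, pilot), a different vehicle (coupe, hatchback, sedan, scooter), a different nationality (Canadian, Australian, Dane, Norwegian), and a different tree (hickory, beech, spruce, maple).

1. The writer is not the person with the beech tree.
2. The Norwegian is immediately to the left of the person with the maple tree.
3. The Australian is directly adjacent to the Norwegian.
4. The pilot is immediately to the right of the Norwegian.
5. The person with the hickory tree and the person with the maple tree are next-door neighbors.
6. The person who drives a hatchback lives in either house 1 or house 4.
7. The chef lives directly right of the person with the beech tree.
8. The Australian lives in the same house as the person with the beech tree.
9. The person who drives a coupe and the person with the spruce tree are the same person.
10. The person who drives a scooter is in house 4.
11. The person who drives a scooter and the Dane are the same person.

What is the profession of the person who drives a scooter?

writer

Clue 10 places the person who drives a scooter in house 4.
Clue 11: the Dane is in house 4.
House 1 vehicle: only hatchback fits.
The person who drives a coupe is narrowed to house 2 or 3; consider each.
Placing it in house 3 leads to a contradiction, so it's in house 2.
From clue 9, the person with the spruce tree must be in house 2.
The only vehicle still possible for house 3 is sedan.
That leaves beech as the tree for house 1.
From clue 3, the Norwegian must be in house 2.
By clue 4, the pilot is in house 3.
The chef is in house 2 (clue 7).
By clue 8, the Australian is in house 1.
That leaves doctor as the profession for house 1.
House 4's profession must be writer (nothing else left).
That leaves Canadian as the nationality for house 3.
The person with the maple tree is in house 3 (clue 2).
Clue 5 places the person with the hickory tree in house 4.
So: house 1 = doctor/hatchback/Australian/beech, house 2 = chef/coupe/Norwegian/spruce, house 3 = pilot/sedan/Canadian/maple, house 4 = writer/scooter/Dane/hickory.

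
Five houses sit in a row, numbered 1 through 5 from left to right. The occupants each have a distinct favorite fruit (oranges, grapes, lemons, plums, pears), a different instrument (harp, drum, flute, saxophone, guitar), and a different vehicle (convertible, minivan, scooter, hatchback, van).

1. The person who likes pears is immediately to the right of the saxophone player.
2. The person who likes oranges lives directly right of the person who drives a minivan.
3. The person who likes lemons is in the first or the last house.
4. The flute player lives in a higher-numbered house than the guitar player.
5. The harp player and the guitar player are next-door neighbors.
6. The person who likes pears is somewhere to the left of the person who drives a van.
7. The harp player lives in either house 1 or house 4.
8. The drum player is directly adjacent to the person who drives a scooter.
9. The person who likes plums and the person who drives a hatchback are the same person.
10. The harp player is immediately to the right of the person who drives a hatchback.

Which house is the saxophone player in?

From clue 10, the harp player must be in house 4.
By clue 10, the person who drives a hatchback is in house 3.
From clue 5, the guitar player must be in house 3.
Clue 9: the person who likes plums is in house 3.
The person who likes pears is in house 2 (clue 1).
Clue 1 places the saxophone player in house 1.
Clue 4: the flute player is in house 5.
That leaves grapes as the favorite fruit for house 4.
House 2 instrument: only drum fits.
From clue 2, the person who drives a minivan must be in house 4.
Clue 8: the person who drives a scooter is in house 1.
The only favorite fruit still possible for house 1 is lemons.
House 5's favorite fruit must be oranges (nothing else left).
The only vehicle still possible for house 2 is convertible.
House 5's vehicle must be van (nothing else left).
So: house 1 = lemons/saxophone/scooter, house 2 = pears/drum/convertible, house 3 = plums/guitar/hatchback, house 4 = grapes/harp/minivan, house 5 = oranges/flute/van.

1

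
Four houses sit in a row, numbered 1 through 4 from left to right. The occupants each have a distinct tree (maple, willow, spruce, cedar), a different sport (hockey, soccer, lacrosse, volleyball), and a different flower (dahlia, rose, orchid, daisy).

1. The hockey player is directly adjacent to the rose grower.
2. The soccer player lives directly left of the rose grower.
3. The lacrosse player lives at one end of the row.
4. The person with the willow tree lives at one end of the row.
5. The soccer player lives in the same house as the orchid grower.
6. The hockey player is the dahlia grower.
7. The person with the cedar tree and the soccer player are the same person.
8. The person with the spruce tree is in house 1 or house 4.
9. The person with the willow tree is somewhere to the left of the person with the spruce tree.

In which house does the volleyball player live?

3

By clue 9, the person with the willow tree is in house 1.
The person with the spruce tree is in house 4 (clue 9).
That leaves daisy as the flower for house 1.
The person with the cedar tree is narrowed to house 2 or 3; consider each.
Placing it in house 3 leads to a contradiction, so it's in house 2.
Clue 7: the soccer player is in house 2.
That leaves maple as the tree for house 3.
Clue 2: the rose grower is in house 3.
Clue 5 places the orchid grower in house 2.
So house 4 gets dahlia for flower.
Clue 1 places the hockey player in house 4.
House 1's sport must be lacrosse (nothing else left).
The only sport still possible for house 3 is volleyball.
So: house 1 = willow/lacrosse/daisy, house 2 = cedar/soccer/orchid, house 3 = maple/volleyball/rose, house 4 = spruce/hockey/dahlia.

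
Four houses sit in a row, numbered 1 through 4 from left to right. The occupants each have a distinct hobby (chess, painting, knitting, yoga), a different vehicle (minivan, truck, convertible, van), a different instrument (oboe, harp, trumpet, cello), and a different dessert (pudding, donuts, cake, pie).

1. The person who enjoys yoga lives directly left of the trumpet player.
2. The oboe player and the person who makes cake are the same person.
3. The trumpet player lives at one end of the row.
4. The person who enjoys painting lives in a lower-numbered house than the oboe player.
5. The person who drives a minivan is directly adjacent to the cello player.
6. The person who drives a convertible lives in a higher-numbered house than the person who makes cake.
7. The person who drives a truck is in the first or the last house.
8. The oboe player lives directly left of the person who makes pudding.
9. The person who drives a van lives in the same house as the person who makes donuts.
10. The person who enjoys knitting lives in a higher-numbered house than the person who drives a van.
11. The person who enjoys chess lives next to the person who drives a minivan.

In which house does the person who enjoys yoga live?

3

By clue 3, the trumpet player is in house 4.
The person who enjoys yoga is in house 3 (clue 1).
The person who enjoys knitting is narrowed to house 2 or 4; consider each.
Placing it in house 2 leads to a contradiction, so it's in house 4.
The person who enjoys chess is narrowed to house 1 or 2; consider each.
Placing it in house 1 leads to a contradiction, so it's in house 2.
The only hobby still possible for house 1 is painting.
House 2's vehicle must be van (nothing else left).
The cello player is in house 2 (clue 5).
By clue 9, the person who makes donuts is in house 2.
House 1's instrument must be harp (nothing else left).
That leaves oboe as the instrument for house 3.
So house 1 gets pie for dessert.
House 3 dessert: only cake fits.
The only dessert still possible for house 4 is pudding.
Clue 6: the person who drives a convertible is in house 4.
The only vehicle still possible for house 3 is minivan.
House 1's vehicle must be truck (nothing else left).
So: house 1 = painting/truck/harp/pie, house 2 = chess/van/cello/donuts, house 3 = yoga/minivan/oboe/cake, house 4 = knitting/convertible/trumpet/pudding.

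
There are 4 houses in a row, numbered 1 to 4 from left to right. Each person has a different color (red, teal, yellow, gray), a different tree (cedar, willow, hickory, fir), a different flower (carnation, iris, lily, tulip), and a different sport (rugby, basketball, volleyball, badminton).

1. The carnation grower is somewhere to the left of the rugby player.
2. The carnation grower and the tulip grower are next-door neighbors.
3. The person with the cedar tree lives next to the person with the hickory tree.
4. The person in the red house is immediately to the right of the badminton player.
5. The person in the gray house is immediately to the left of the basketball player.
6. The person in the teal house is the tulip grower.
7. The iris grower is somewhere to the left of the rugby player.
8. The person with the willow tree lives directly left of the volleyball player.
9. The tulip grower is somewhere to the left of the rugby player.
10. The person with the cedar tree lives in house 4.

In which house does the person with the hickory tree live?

3

Clue 10: the person with the cedar tree is in house 4.
That leaves lily as the flower for house 4.
House 1's sport must be badminton (nothing else left).
The person with the hickory tree is in house 3 (clue 3).
By clue 4, the person in the red house is in house 2.
So house 4 gets yellow for color.
From clue 2, the carnation grower must be in house 2.
The person in the gray house is narrowed to house 1 or 3; consider each.
Placing it in house 3 leads to a contradiction, so it's in house 1.
Clue 5 places the basketball player in house 2.
That leaves teal as the color for house 3.
That leaves volleyball as the sport for house 3.
House 4's sport must be rugby (nothing else left).
Clue 6 places the tulip grower in house 3.
Clue 8: the person with the willow tree is in house 2.
House 1's tree must be fir (nothing else left).
That leaves iris as the flower for house 1.
So: house 1 = gray/fir/iris/badminton, house 2 = red/willow/carnation/basketball, house 3 = teal/hickory/tulip/volleyball, house 4 = yellow/cedar/lily/rugby.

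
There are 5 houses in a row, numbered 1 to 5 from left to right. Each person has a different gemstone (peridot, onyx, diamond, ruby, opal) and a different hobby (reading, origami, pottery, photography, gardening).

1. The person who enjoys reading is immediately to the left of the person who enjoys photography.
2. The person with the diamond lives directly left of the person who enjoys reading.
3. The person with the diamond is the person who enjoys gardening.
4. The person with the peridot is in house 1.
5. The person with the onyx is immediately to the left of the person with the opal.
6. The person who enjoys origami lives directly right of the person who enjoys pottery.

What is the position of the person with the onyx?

Clue 4: the person with the peridot is in house 1.
So house 1 gets pottery for hobby.
From clue 6, the person who enjoys origami must be in house 2.
That leaves gardening as the hobby for house 3.
That leaves photography as the hobby for house 5.
Clue 2 places the person with the diamond in house 3.
House 4's hobby must be reading (nothing else left).
Clue 5 places the person with the onyx in house 4.
Clue 5: the person with the opal is in house 5.
So house 2 gets ruby for gemstone.
So: house 1 = peridot/pottery, house 2 = ruby/origami, house 3 = diamond/gardening, house 4 = onyx/reading, house 5 = opal/photography.

4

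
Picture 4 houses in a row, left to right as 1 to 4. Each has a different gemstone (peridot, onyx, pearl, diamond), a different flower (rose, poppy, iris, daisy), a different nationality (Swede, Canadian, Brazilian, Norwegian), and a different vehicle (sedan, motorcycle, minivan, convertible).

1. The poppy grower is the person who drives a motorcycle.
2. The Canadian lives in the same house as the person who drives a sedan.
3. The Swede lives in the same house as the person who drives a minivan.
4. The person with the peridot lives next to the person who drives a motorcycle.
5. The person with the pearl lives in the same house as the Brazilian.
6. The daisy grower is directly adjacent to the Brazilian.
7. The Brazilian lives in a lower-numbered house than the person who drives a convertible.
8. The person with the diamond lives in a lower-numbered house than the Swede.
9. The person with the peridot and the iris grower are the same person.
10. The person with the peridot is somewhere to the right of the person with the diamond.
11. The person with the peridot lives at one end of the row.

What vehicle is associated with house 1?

sedan

The person with the peridot is in house 4 (clue 11).
Clue 4: the person who drives a motorcycle is in house 3.
The iris grower is in house 4 (clue 9).
The only vehicle still possible for house 1 is sedan.
By clue 1, the poppy grower is in house 3.
Clue 2: the Canadian is in house 1.
By clue 7, the person who drives a convertible is in house 4.
House 2's vehicle must be minivan (nothing else left).
Clue 3 places the Swede in house 2.
By clue 8, the person with the diamond is in house 1.
House 3 nationality: only Brazilian fits.
The only nationality still possible for house 4 is Norwegian.
The person with the pearl is in house 3 (clue 5).
From clue 6, the daisy grower must be in house 2.
That leaves onyx as the gemstone for house 2.
The only flower still possible for house 1 is rose.
So: house 1 = diamond/rose/Canadian/sedan, house 2 = onyx/daisy/Swede/minivan, house 3 = pearl/poppy/Brazilian/motorcycle, house 4 = peridot/iris/Norwegian/convertible.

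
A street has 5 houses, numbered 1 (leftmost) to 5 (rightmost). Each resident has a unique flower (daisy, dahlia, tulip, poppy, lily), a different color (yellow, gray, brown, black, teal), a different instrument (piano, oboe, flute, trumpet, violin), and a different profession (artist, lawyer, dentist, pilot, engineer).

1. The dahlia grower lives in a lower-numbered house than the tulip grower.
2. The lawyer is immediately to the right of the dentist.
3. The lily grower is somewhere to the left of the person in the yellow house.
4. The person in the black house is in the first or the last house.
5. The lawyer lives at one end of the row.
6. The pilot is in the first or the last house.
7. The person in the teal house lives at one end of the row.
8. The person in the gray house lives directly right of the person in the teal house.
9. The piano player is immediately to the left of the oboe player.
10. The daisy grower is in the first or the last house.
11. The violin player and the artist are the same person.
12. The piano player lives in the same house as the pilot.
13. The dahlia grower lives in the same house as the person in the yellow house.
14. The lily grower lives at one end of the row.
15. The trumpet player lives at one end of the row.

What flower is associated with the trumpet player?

daisy

Clue 5 places the lawyer in house 5.
Clue 8: the person in the gray house is in house 2.
By clue 8, the person in the teal house is in house 1.
Clue 12: the piano player is in house 1.
The pilot is in house 1 (clue 12).
Clue 14 places the lily grower in house 1.
That leaves trumpet as the instrument for house 5.
Clue 2: the dentist is in house 4.
Clue 9 places the oboe player in house 2.
So house 2 gets poppy for flower.
So house 5 gets daisy for flower.
That leaves black as the color for house 5.
By clue 1, the dahlia grower is in house 3.
From clue 1, the tulip grower must be in house 4.
By clue 11, the violin player is in house 3.
By clue 11, the artist is in house 3.
From clue 13, the person in the yellow house must be in house 3.
House 4's color must be brown (nothing else left).
House 4's instrument must be flute (nothing else left).
House 2's profession must be engineer (nothing else left).
So: house 1 = lily/teal/piano/pilot, house 2 = poppy/gray/oboe/engineer, house 3 = dahlia/yellow/violin/artist, house 4 = tulip/brown/flute/dentist, house 5 = daisy/black/trumpet/lawyer.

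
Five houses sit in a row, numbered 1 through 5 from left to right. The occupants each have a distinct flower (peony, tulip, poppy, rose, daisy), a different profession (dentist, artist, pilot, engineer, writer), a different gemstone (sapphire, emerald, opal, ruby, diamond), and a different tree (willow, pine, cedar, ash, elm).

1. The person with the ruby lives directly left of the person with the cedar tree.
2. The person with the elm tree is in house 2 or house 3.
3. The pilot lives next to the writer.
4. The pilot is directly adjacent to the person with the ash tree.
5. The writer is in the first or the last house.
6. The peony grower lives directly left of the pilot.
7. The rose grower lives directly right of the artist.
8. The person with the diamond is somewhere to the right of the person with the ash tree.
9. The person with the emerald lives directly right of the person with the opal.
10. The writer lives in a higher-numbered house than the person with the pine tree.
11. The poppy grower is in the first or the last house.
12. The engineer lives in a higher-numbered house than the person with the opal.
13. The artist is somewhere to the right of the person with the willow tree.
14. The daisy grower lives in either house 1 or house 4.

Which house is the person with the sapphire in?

From clue 10, the writer must be in house 5.
That leaves dentist as the profession for house 1.
The only tree still possible for house 5 is cedar.
The person with the ruby is in house 4 (clue 1).
Clue 3: the pilot is in house 4.
From clue 4, the person with the ash tree must be in house 3.
By clue 6, the peony grower is in house 3.
So house 2 gets tulip for flower.
That leaves diamond as the gemstone for house 5.
House 2 tree: only elm fits.
That leaves pine as the tree for house 4.
Clue 7 places the rose grower in house 4.
Clue 7 places the artist in house 3.
The only flower still possible for house 1 is daisy.
House 5's flower must be poppy (nothing else left).
So house 2 gets engineer for profession.
So house 1 gets willow for tree.
From clue 12, the person with the opal must be in house 1.
Clue 9: the person with the emerald is in house 2.
That leaves sapphire as the gemstone for house 3.
So: house 1 = daisy/dentist/opal/willow, house 2 = tulip/engineer/emerald/elm, house 3 = peony/artist/sapphire/ash, house 4 = rose/pilot/ruby/pine, house 5 = poppy/writer/diamond/cedar.

3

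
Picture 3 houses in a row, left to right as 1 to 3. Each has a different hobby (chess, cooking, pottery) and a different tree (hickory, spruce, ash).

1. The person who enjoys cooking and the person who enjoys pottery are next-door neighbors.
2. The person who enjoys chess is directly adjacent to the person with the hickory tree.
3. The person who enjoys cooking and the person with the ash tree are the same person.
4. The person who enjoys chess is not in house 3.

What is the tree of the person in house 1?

The person who enjoys chess is narrowed to house 1 or 2; consider each.
Placing it in house 2 leads to a contradiction, so it's in house 1.
From clue 2, the person with the hickory tree must be in house 2.
From clue 3, the person who enjoys cooking must be in house 3.
The person with the ash tree is in house 3 (clue 3).
That leaves pottery as the hobby for house 2.
That leaves spruce as the tree for house 1.
So: house 1 = chess/spruce, house 2 = pottery/hickory, house 3 = cooking/ash.

spruce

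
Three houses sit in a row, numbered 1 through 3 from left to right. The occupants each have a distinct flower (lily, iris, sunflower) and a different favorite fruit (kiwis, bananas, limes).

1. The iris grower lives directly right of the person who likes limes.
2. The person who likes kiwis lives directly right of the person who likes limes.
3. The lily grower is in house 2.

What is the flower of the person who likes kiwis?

The lily grower is in house 2 (clue 3).
House 1's flower must be sunflower (nothing else left).
House 3 flower: only iris fits.
The person who likes limes is in house 2 (clue 1).
Clue 2 places the person who likes kiwis in house 3.
That leaves bananas as the favorite fruit for house 1.
So: house 1 = sunflower/bananas, house 2 = lily/limes, house 3 = iris/kiwis.

iris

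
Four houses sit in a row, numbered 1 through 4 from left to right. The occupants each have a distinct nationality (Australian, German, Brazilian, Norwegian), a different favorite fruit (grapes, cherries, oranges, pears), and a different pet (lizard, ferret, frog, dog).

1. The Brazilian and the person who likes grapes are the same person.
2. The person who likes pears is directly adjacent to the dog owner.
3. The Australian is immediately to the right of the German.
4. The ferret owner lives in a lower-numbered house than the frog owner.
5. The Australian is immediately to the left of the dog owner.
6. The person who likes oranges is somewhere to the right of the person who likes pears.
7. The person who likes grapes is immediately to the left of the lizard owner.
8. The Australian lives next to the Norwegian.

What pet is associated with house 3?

frog

House 1's pet must be ferret (nothing else left).
The only nationality still possible for house 4 is Norwegian.
From clue 8, the Australian must be in house 3.
The German is in house 2 (clue 3).
By clue 5, the dog owner is in house 4.
That leaves Brazilian as the nationality for house 1.
From clue 1, the person who likes grapes must be in house 1.
From clue 2, the person who likes pears must be in house 3.
Clue 6: the person who likes oranges is in house 4.
By clue 7, the lizard owner is in house 2.
The only favorite fruit still possible for house 2 is cherries.
House 3 pet: only frog fits.
So: house 1 = Brazilian/grapes/ferret, house 2 = German/cherries/lizard, house 3 = Australian/pears/frog, house 4 = Norwegian/oranges/dog.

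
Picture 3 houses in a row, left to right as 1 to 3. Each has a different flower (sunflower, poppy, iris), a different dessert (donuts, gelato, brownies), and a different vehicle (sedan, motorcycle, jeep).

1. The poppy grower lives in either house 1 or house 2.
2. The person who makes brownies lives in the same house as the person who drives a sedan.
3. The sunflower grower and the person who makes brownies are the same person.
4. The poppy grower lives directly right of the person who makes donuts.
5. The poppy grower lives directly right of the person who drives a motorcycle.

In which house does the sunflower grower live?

3

By clue 4, the poppy grower is in house 2.
From clue 4, the person who makes donuts must be in house 1.
From clue 5, the person who drives a motorcycle must be in house 1.
The sunflower grower is in house 3 (clue 3).
From clue 3, the person who makes brownies must be in house 3.
House 1's flower must be iris (nothing else left).
So house 2 gets gelato for dessert.
Clue 2: the person who drives a sedan is in house 3.
House 2 vehicle: only jeep fits.
So: house 1 = iris/donuts/motorcycle, house 2 = poppy/gelato/jeep, house 3 = sunflower/brownies/sedan.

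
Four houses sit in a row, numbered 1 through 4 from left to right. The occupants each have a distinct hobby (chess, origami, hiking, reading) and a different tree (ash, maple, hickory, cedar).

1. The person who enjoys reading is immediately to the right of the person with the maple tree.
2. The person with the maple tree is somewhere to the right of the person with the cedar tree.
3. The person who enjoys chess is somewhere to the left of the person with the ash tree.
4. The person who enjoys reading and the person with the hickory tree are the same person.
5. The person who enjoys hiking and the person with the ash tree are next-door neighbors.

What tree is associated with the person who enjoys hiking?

The only tree still possible for house 1 is cedar.
The person who enjoys reading is narrowed to house 3 or 4; consider each.
Placing it in house 3 leads to a contradiction, so it's in house 4.
The person with the maple tree is in house 3 (clue 1).
By clue 4, the person with the hickory tree is in house 4.
House 2 tree: only ash fits.
By clue 3, the person who enjoys chess is in house 1.
House 2's hobby must be origami (nothing else left).
So house 3 gets hiking for hobby.
So: house 1 = chess/cedar, house 2 = origami/ash, house 3 = hiking/maple, house 4 = reading/hickory.

maple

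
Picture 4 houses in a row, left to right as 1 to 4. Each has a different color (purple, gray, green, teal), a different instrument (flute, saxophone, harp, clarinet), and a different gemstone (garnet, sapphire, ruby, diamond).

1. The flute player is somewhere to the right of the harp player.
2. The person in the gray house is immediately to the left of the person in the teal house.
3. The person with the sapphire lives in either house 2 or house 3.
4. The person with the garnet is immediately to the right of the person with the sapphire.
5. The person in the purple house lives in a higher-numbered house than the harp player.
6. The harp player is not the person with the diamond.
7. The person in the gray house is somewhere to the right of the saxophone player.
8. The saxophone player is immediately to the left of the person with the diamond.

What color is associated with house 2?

gray

The only color still possible for house 1 is green.
That leaves ruby as the gemstone for house 1.
House 4's gemstone must be garnet (nothing else left).
By clue 4, the person with the sapphire is in house 3.
House 2's gemstone must be diamond (nothing else left).
By clue 8, the saxophone player is in house 1.
House 3 instrument: only harp fits.
Clue 1 places the flute player in house 4.
From clue 5, the person in the purple house must be in house 4.
House 2 color: only gray fits.
The only color still possible for house 3 is teal.
That leaves clarinet as the instrument for house 2.
So: house 1 = green/saxophone/ruby, house 2 = gray/clarinet/diamond, house 3 = teal/harp/sapphire, house 4 = purple/flute/garnet.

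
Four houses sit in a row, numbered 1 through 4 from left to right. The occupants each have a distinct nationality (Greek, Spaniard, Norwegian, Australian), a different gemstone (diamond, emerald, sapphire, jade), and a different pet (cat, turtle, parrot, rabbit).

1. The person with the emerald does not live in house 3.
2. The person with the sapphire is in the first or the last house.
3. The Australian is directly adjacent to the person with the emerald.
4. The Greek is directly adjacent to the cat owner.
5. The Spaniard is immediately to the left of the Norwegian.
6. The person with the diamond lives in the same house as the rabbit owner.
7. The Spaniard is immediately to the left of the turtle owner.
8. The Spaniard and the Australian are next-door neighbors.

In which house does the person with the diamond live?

3

The person with the sapphire is narrowed to house 1 or 4; consider each.
Placing it in house 1 leads to a contradiction, so it's in house 4.
The person with the emerald is narrowed to house 1 or 2; consider each.
Placing it in house 2 leads to a contradiction, so it's in house 1.
Clue 3: the Australian is in house 2.
Clue 5: the Spaniard is in house 3.
Clue 5 places the Norwegian in house 4.
From clue 7, the turtle owner must be in house 4.
House 1 nationality: only Greek fits.
House 1 pet: only parrot fits.
The cat owner is in house 2 (clue 4).
House 3 pet: only rabbit fits.
Clue 6: the person with the diamond is in house 3.
House 2 gemstone: only jade fits.
So: house 1 = Greek/emerald/parrot, house 2 = Australian/jade/cat, house 3 = Spaniard/diamond/rabbit, house 4 = Norwegian/sapphire/turtle.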